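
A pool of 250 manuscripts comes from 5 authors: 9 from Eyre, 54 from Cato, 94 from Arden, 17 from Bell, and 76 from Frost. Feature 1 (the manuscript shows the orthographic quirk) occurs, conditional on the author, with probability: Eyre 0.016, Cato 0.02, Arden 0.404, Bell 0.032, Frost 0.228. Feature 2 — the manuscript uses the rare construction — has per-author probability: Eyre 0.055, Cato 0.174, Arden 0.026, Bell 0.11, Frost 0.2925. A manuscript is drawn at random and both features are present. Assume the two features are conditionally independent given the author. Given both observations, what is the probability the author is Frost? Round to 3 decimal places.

0.803

Unnormalized posteriors (prior × likelihood):
  Eyre: 0.036 × 0.016 × 0.055 = 0.00003168
  Cato: 0.216 × 0.02 × 0.174 = 0.00075168
  Arden: 0.376 × 0.404 × 0.026 = 0.003949504
  Bell: 0.068 × 0.032 × 0.11 = 0.00023936
  Frost: 0.304 × 0.228 × 0.2925 = 0.02027376
Total = 0.025245984.
P(Frost | evidence) = 0.02027376 / 0.025245984 ≈ 0.803.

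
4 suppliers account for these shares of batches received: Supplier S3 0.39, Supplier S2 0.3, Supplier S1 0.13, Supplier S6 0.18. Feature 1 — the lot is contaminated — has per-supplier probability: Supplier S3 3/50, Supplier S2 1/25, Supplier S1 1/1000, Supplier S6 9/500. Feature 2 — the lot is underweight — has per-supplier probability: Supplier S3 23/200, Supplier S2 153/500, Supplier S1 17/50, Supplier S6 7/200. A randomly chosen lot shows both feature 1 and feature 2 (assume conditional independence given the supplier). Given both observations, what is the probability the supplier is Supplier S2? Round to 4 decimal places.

0.5631

Prior × likelihood for each hypothesis:
  Supplier S3: 0.39 × 0.06 × 0.115 = 0.002691
  Supplier S2: 0.3 × 0.04 × 0.306 = 0.003672
  Supplier S1: 0.13 × 0.001 × 0.34 = 0.0000442
  Supplier S6: 0.18 × 0.018 × 0.035 = 0.0001134
Total = 0.0065206.
P(Supplier S2 | evidence) = 0.003672 / 0.0065206 ≈ 0.5631.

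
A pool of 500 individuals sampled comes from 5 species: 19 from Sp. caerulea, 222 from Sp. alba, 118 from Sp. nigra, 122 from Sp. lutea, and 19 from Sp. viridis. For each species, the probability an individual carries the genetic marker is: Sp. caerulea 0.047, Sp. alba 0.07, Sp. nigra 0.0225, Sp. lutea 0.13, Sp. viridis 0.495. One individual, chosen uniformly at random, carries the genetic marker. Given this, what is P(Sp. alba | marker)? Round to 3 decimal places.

0.350

Unnormalized posteriors (prior × likelihood):
  Sp. caerulea: 0.038 × 0.047 = 0.001786
  Sp. alba: 0.444 × 0.07 = 0.03108
  Sp. nigra: 0.236 × 0.0225 = 0.00531
  Sp. lutea: 0.244 × 0.13 = 0.03172
  Sp. viridis: 0.038 × 0.495 = 0.01881
Normalizing constant = 0.088706.
P(Sp. alba | evidence) = 0.03108 / 0.088706 ≈ 0.350.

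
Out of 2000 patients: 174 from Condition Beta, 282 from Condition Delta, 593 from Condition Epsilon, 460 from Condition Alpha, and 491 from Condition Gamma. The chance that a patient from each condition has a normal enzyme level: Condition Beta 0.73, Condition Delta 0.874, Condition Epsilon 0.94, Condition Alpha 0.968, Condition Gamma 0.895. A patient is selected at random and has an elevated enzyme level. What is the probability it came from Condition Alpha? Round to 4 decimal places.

0.0798

Taking complements, P(elevated | each) = Condition Beta 0.27, Condition Delta 0.126, Condition Epsilon 0.06, Condition Alpha 0.032, Condition Gamma 0.105.
Compute prior × likelihood for every hypothesis:
  Condition Beta: 0.087 × 0.27 = 0.02349
  Condition Delta: 0.141 × 0.126 = 0.017766
  Condition Epsilon: 0.2965 × 0.06 = 0.01779
  Condition Alpha: 0.23 × 0.032 = 0.00736
  Condition Gamma: 0.2455 × 0.105 = 0.0257775
Normalizing constant = 0.0921835.
P(Condition Alpha | evidence) = 0.00736 / 0.0921835 ≈ 0.0798.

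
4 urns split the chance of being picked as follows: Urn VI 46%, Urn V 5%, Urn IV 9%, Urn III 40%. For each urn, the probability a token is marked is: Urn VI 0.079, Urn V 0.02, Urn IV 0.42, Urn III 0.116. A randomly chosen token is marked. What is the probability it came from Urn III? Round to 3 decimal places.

Unnormalized posteriors (prior × likelihood):
  Urn VI: 0.46 × 0.079 = 0.03634
  Urn V: 0.05 × 0.02 = 0.001
  Urn IV: 0.09 × 0.42 = 0.0378
  Urn III: 0.4 × 0.116 = 0.0464
Normalizing constant = 0.12154.
P(Urn III | evidence) = 0.0464 / 0.12154 ≈ 0.382.

0.382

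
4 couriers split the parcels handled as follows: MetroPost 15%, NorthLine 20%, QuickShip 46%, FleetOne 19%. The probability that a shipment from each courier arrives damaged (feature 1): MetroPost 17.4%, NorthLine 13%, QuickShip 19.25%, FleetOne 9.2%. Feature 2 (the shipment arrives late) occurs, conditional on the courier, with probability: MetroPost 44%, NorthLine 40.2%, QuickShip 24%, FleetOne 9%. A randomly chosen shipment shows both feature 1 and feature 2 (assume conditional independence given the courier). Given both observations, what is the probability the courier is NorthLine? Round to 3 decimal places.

Prior × likelihood for each hypothesis:
  MetroPost: 0.15 × 0.174 × 0.44 = 0.011484
  NorthLine: 0.2 × 0.13 × 0.402 = 0.010452
  QuickShip: 0.46 × 0.1925 × 0.24 = 0.021252
  FleetOne: 0.19 × 0.092 × 0.09 = 0.0015732
Sum = 0.0447612.
P(NorthLine | evidence) = 0.010452 / 0.0447612 ≈ 0.234.

0.234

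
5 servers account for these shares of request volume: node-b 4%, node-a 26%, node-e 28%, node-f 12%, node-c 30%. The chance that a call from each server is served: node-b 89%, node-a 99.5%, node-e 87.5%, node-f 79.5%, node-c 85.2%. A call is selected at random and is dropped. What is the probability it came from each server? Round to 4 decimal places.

node-b 0.0401, node-a 0.0119, node-e 0.3191, node-f 0.2242, node-c 0.4047

Taking complements, P(dropped | each) = node-b 0.11, node-a 0.005, node-e 0.125, node-f 0.205, node-c 0.148.
By Bayes' rule, posterior ∝ prior × likelihood:
  node-b: 0.04 × 0.11 = 0.0044
  node-a: 0.26 × 0.005 = 0.0013
  node-e: 0.28 × 0.125 = 0.035
  node-f: 0.12 × 0.205 = 0.0246
  node-c: 0.3 × 0.148 = 0.0444
Total = 0.1097.
P(node-b | dropped) = 0.0044/0.1097 ≈ 0.0401
P(node-a | dropped) = 0.0013/0.1097 ≈ 0.0119
P(node-e | dropped) = 0.035/0.1097 ≈ 0.3191
P(node-f | dropped) = 0.0246/0.1097 ≈ 0.2242
P(node-c | dropped) = 0.0444/0.1097 ≈ 0.4047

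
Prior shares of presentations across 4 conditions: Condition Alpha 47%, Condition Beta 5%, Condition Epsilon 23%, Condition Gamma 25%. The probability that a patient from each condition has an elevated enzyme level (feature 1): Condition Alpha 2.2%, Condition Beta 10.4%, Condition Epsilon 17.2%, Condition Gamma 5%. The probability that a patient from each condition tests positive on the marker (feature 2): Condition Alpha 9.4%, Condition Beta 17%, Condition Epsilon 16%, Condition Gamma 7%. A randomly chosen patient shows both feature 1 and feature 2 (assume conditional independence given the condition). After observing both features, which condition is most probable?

Condition Epsilon

Unnormalized posteriors (prior × likelihood):
  Condition Alpha: 0.47 × 0.022 × 0.094 = 0.00097196
  Condition Beta: 0.05 × 0.104 × 0.17 = 0.000884
  Condition Epsilon: 0.23 × 0.172 × 0.16 = 0.0063296
  Condition Gamma: 0.25 × 0.05 × 0.07 = 0.000875
Sum = 0.00906056.
Largest term belongs to Condition Epsilon, so Condition Epsilon is most probable.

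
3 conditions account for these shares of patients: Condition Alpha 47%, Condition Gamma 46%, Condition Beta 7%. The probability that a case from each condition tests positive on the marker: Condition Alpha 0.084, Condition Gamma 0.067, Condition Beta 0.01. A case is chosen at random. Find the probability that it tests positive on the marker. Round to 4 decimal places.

By Bayes' rule, posterior ∝ prior × likelihood:
  Condition Alpha: 0.47 × 0.084 = 0.03948
  Condition Gamma: 0.46 × 0.067 = 0.03082
  Condition Beta: 0.07 × 0.01 = 0.0007
P(marker-positive) = 0.03948 + 0.03082 + 0.0007 = 0.071 → 0.0710.

0.0710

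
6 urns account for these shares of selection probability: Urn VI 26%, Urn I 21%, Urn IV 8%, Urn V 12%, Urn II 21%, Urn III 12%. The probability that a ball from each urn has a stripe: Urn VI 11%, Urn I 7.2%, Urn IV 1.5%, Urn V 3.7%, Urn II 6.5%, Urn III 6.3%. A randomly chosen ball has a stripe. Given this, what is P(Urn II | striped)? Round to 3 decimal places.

0.193

Prior × likelihood for each hypothesis:
  Urn VI: 0.26 × 0.11 = 0.0286
  Urn I: 0.21 × 0.072 = 0.01512
  Urn IV: 0.08 × 0.015 = 0.0012
  Urn V: 0.12 × 0.037 = 0.00444
  Urn II: 0.21 × 0.065 = 0.01365
  Urn III: 0.12 × 0.063 = 0.00756
Sum = 0.07057.
P(Urn II | evidence) = 0.01365 / 0.07057 ≈ 0.193.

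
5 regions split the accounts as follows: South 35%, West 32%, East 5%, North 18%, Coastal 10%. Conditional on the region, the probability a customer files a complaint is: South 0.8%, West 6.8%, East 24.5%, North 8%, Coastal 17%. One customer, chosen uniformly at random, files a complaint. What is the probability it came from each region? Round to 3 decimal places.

Unnormalized posteriors (prior × likelihood):
  South: 0.35 × 0.008 = 0.0028
  West: 0.32 × 0.068 = 0.02176
  East: 0.05 × 0.245 = 0.01225
  North: 0.18 × 0.08 = 0.0144
  Coastal: 0.1 × 0.17 = 0.017
Normalizing constant = 0.06821.
P(South | complaint) = 0.0028/0.06821 ≈ 0.041
P(West | complaint) = 0.02176/0.06821 ≈ 0.319
P(East | complaint) = 0.01225/0.06821 ≈ 0.180
P(North | complaint) = 0.0144/0.06821 ≈ 0.211
P(Coastal | complaint) = 0.017/0.06821 ≈ 0.249

South 0.041, West 0.319, East 0.180, North 0.211, Coastal 0.249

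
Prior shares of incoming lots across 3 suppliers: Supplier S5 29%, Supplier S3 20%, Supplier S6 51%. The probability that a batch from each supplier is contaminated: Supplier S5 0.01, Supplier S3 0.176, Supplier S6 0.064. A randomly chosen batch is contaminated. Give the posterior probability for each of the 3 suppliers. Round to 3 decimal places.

Supplier S5 0.041, Supplier S3 0.498, Supplier S6 0.461

Unnormalized posteriors (prior × likelihood):
  Supplier S5: 0.29 × 0.01 = 0.0029
  Supplier S3: 0.2 × 0.176 = 0.0352
  Supplier S6: 0.51 × 0.064 = 0.03264
Total = 0.07074.
P(Supplier S5 | contaminated) = 0.0029/0.07074 ≈ 0.041
P(Supplier S3 | contaminated) = 0.0352/0.07074 ≈ 0.498
P(Supplier S6 | contaminated) = 0.03264/0.07074 ≈ 0.461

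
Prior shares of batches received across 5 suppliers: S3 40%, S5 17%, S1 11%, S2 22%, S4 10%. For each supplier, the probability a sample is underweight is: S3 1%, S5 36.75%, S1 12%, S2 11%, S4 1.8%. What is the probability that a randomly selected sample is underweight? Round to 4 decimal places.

0.1057

Unnormalized posteriors (prior × likelihood):
  S3: 0.4 × 0.01 = 0.004
  S5: 0.17 × 0.3675 = 0.062475
  S1: 0.11 × 0.12 = 0.0132
  S2: 0.22 × 0.11 = 0.0242
  S4: 0.1 × 0.018 = 0.0018
P(underweight) = 0.004 + 0.062475 + 0.0132 + 0.0242 + 0.0018 = 0.105675 → 0.1057.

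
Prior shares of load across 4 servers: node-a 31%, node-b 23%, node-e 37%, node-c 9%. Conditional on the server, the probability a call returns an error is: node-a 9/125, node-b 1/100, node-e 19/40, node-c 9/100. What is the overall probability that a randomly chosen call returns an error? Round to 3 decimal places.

0.208

Compute prior × likelihood for every hypothesis:
  node-a: 0.31 × 0.072 = 0.02232
  node-b: 0.23 × 0.01 = 0.0023
  node-e: 0.37 × 0.475 = 0.17575
  node-c: 0.09 × 0.09 = 0.0081
P(error) = 0.02232 + 0.0023 + 0.17575 + 0.0081 = 0.20847 → 0.208.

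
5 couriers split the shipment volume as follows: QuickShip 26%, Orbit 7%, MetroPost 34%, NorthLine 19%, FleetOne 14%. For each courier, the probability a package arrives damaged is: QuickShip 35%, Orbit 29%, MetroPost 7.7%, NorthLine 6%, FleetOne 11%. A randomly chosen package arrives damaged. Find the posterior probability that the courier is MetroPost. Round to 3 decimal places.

0.159

Compute prior × likelihood for every hypothesis:
  QuickShip: 0.26 × 0.35 = 0.091
  Orbit: 0.07 × 0.29 = 0.0203
  MetroPost: 0.34 × 0.077 = 0.02618
  NorthLine: 0.19 × 0.06 = 0.0114
  FleetOne: 0.14 × 0.11 = 0.0154
Normalizing constant = 0.16428.
P(MetroPost | evidence) = 0.02618 / 0.16428 ≈ 0.159.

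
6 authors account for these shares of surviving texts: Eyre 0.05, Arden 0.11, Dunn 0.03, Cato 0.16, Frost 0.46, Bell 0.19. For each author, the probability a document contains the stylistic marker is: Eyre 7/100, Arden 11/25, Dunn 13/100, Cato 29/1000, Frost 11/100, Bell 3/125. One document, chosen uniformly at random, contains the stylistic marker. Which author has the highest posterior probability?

Compute prior × likelihood for every hypothesis:
  Eyre: 0.05 × 0.07 = 0.0035
  Arden: 0.11 × 0.44 = 0.0484
  Dunn: 0.03 × 0.13 = 0.0039
  Cato: 0.16 × 0.029 = 0.00464
  Frost: 0.46 × 0.11 = 0.0506
  Bell: 0.19 × 0.024 = 0.00456
Normalizing constant = 0.1156.
Largest term belongs to Frost, so Frost is most probable.

Frost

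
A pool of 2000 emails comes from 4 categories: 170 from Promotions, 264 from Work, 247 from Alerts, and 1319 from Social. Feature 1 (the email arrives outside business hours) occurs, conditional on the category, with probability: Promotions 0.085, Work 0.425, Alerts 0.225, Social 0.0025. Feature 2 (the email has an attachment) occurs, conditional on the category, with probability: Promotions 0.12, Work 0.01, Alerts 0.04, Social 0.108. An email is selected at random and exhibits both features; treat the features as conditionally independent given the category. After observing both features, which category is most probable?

Unnormalized posteriors (prior × likelihood):
  Promotions: 0.085 × 0.085 × 0.12 = 0.000867
  Work: 0.132 × 0.425 × 0.01 = 0.000561
  Alerts: 0.1235 × 0.225 × 0.04 = 0.0011115
  Social: 0.6595 × 0.0025 × 0.108 = 0.000178065
Sum = 0.002717565.
Largest term belongs to Alerts, so Alerts is most probable.

Alerts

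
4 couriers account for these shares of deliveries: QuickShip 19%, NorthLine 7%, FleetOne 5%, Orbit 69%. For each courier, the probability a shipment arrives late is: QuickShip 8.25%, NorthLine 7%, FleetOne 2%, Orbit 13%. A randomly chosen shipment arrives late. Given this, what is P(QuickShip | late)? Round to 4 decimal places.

Unnormalized posteriors (prior × likelihood):
  QuickShip: 0.19 × 0.0825 = 0.015675
  NorthLine: 0.07 × 0.07 = 0.0049
  FleetOne: 0.05 × 0.02 = 0.001
  Orbit: 0.69 × 0.13 = 0.0897
Normalizing constant = 0.111275.
P(QuickShip | evidence) = 0.015675 / 0.111275 ≈ 0.1409.

0.1409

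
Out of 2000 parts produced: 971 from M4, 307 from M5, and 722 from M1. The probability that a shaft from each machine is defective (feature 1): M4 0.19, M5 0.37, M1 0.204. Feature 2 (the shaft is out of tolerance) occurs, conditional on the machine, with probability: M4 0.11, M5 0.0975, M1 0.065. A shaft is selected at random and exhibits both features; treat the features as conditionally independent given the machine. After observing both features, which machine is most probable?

M4

Prior × likelihood for each hypothesis:
  M4: 0.4855 × 0.19 × 0.11 = 0.01014695
  M5: 0.1535 × 0.37 × 0.0975 = 0.0055375125
  M1: 0.361 × 0.204 × 0.065 = 0.00478686
Sum = 0.0204713225.
Largest term belongs to M4, so M4 is most probable.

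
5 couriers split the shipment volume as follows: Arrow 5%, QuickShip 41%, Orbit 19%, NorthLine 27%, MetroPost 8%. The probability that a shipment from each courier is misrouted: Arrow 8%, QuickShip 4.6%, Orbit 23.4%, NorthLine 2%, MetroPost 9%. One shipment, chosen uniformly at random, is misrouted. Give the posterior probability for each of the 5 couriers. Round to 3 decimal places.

Compute prior × likelihood for every hypothesis:
  Arrow: 0.05 × 0.08 = 0.004
  QuickShip: 0.41 × 0.046 = 0.01886
  Orbit: 0.19 × 0.234 = 0.04446
  NorthLine: 0.27 × 0.02 = 0.0054
  MetroPost: 0.08 × 0.09 = 0.0072
Total = 0.07992.
P(Arrow | misrouted) = 0.004/0.07992 ≈ 0.050
P(QuickShip | misrouted) = 0.01886/0.07992 ≈ 0.236
P(Orbit | misrouted) = 0.04446/0.07992 ≈ 0.556
P(NorthLine | misrouted) = 0.0054/0.07992 ≈ 0.068
P(MetroPost | misrouted) = 0.0072/0.07992 ≈ 0.090

Arrow 0.050, QuickShip 0.236, Orbit 0.556, NorthLine 0.068, MetroPost 0.090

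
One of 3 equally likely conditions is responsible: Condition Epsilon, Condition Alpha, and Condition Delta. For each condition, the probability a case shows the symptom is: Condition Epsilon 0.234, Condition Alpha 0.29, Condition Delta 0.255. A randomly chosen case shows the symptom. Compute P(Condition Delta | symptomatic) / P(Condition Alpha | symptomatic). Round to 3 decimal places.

0.879

With a uniform prior (1/3 each), posterior ∝ likelihood:
  Condition Epsilon: 0.234
  Condition Alpha: 0.29
  Condition Delta: 0.255
Sum = 0.779.
The ratio is 0.255 / 0.29 (the normalizer cancels) = 0.879.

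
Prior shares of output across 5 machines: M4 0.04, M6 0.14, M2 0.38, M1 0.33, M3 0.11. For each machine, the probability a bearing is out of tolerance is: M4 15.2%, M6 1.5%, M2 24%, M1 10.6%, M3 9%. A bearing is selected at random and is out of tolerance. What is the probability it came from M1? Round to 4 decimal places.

Prior × likelihood for each hypothesis:
  M4: 0.04 × 0.152 = 0.00608
  M6: 0.14 × 0.015 = 0.0021
  M2: 0.38 × 0.24 = 0.0912
  M1: 0.33 × 0.106 = 0.03498
  M3: 0.11 × 0.09 = 0.0099
Normalizing constant = 0.14426.
P(M1 | evidence) = 0.03498 / 0.14426 ≈ 0.2425.

0.2425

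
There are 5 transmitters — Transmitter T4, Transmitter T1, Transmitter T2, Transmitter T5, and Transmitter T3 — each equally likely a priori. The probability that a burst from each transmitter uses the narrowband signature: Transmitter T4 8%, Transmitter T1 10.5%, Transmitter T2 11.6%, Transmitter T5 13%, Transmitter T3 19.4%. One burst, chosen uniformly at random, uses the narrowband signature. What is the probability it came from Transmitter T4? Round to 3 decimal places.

With a uniform prior (1/5 each), posterior ∝ likelihood:
  Transmitter T4: 0.08
  Transmitter T1: 0.105
  Transmitter T2: 0.116
  Transmitter T5: 0.13
  Transmitter T3: 0.194
Sum = 0.625.
P(Transmitter T4 | evidence) = 0.08 / 0.625 ≈ 0.128.

0.128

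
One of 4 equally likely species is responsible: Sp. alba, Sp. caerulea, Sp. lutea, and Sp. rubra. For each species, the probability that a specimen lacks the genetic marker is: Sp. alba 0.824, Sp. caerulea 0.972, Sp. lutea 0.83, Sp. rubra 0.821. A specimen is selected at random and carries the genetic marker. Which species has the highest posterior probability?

Taking complements, P(marker | each) = Sp. alba 0.176, Sp. caerulea 0.028, Sp. lutea 0.17, Sp. rubra 0.179.
Since the prior is uniform, the posterior is proportional to the likelihood:
  Sp. alba: 0.176
  Sp. caerulea: 0.028
  Sp. lutea: 0.17
  Sp. rubra: 0.179
Normalizing constant = 0.553.
Largest term belongs to Sp. rubra, so Sp. rubra is most probable.

Sp. rubra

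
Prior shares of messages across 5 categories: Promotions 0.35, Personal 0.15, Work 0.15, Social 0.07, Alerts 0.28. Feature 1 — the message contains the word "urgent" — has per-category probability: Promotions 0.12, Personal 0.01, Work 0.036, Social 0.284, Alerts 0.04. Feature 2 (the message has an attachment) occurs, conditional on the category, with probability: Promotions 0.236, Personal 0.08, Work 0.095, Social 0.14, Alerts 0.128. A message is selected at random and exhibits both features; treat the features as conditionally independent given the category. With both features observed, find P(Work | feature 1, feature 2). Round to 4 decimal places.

0.0348

Unnormalized posteriors (prior × likelihood):
  Promotions: 0.35 × 0.12 × 0.236 = 0.009912
  Personal: 0.15 × 0.01 × 0.08 = 0.00012
  Work: 0.15 × 0.036 × 0.095 = 0.000513
  Social: 0.07 × 0.284 × 0.14 = 0.0027832
  Alerts: 0.28 × 0.04 × 0.128 = 0.0014336
Sum = 0.0147618.
P(Work | evidence) = 0.000513 / 0.0147618 ≈ 0.0348.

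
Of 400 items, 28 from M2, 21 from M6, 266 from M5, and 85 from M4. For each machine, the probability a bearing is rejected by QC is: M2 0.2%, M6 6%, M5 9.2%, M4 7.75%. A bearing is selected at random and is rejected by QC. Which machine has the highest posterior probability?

M5

By Bayes' rule, posterior ∝ prior × likelihood:
  M2: 0.07 × 0.002 = 0.00014
  M6: 0.0525 × 0.06 = 0.00315
  M5: 0.665 × 0.092 = 0.06118
  M4: 0.2125 × 0.0775 = 0.01646875
Sum = 0.08093875.
Largest term belongs to M5, so M5 is most probable.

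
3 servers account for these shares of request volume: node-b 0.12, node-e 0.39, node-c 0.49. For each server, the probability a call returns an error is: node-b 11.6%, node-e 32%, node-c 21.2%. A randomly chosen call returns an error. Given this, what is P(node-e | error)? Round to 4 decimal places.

0.5144

By Bayes' rule, posterior ∝ prior × likelihood:
  node-b: 0.12 × 0.116 = 0.01392
  node-e: 0.39 × 0.32 = 0.1248
  node-c: 0.49 × 0.212 = 0.10388
Total = 0.2426.
P(node-e | evidence) = 0.1248 / 0.2426 ≈ 0.5144.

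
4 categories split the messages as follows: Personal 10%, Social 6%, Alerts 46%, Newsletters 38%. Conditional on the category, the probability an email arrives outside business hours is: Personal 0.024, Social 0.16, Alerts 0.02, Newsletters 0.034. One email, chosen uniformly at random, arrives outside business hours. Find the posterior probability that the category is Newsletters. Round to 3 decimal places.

0.379

By Bayes' rule, posterior ∝ prior × likelihood:
  Personal: 0.1 × 0.024 = 0.0024
  Social: 0.06 × 0.16 = 0.0096
  Alerts: 0.46 × 0.02 = 0.0092
  Newsletters: 0.38 × 0.034 = 0.01292
Total = 0.03412.
P(Newsletters | evidence) = 0.01292 / 0.03412 ≈ 0.379.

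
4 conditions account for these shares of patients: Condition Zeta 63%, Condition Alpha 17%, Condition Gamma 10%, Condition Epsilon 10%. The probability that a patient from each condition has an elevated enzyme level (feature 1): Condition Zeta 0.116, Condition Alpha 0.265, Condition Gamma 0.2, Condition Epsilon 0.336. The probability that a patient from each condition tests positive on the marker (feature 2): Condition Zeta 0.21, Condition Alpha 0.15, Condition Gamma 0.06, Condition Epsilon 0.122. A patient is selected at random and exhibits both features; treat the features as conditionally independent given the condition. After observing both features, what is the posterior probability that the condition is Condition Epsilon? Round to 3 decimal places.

0.150

By Bayes' rule, posterior ∝ prior × likelihood:
  Condition Zeta: 0.63 × 0.116 × 0.21 = 0.0153468
  Condition Alpha: 0.17 × 0.265 × 0.15 = 0.0067575
  Condition Gamma: 0.1 × 0.2 × 0.06 = 0.0012
  Condition Epsilon: 0.1 × 0.336 × 0.122 = 0.0040992
Total = 0.0274035.
P(Condition Epsilon | evidence) = 0.0040992 / 0.0274035 ≈ 0.150.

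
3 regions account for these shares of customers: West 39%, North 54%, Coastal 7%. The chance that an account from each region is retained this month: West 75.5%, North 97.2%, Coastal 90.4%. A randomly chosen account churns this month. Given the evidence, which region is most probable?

Taking complements, P(churn | each) = West 0.245, North 0.028, Coastal 0.096.
Prior × likelihood for each hypothesis:
  West: 0.39 × 0.245 = 0.09555
  North: 0.54 × 0.028 = 0.01512
  Coastal: 0.07 × 0.096 = 0.00672
Normalizing constant = 0.11739.
Largest term belongs to West, so West is most probable.

West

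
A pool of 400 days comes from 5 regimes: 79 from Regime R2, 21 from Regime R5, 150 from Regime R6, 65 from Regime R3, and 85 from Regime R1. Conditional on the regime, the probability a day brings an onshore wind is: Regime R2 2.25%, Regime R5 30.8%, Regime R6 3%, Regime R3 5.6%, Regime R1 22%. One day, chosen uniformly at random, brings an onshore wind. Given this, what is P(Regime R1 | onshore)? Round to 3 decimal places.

Compute prior × likelihood for every hypothesis:
  Regime R2: 0.1975 × 0.0225 = 0.00444375
  Regime R5: 0.0525 × 0.308 = 0.01617
  Regime R6: 0.375 × 0.03 = 0.01125
  Regime R3: 0.1625 × 0.056 = 0.0091
  Regime R1: 0.2125 × 0.22 = 0.04675
Sum = 0.08771375.
P(Regime R1 | evidence) = 0.04675 / 0.08771375 ≈ 0.533.

0.533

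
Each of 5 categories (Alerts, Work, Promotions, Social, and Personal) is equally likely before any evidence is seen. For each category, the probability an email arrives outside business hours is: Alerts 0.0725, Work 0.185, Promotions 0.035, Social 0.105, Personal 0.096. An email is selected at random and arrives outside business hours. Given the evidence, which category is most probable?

Work

With a uniform prior (1/5 each), posterior ∝ likelihood:
  Alerts: 0.0725
  Work: 0.185
  Promotions: 0.035
  Social: 0.105
  Personal: 0.096
Normalizing constant = 0.4935.
Largest term belongs to Work, so Work is most probable.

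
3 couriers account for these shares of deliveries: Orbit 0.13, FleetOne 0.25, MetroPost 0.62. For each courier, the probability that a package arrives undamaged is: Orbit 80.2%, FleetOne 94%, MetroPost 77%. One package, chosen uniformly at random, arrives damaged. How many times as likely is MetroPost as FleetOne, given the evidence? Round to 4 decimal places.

Taking complements, P(damaged | each) = Orbit 0.198, FleetOne 0.06, MetroPost 0.23.
Prior × likelihood for each hypothesis:
  Orbit: 0.13 × 0.198 = 0.02574
  FleetOne: 0.25 × 0.06 = 0.015
  MetroPost: 0.62 × 0.23 = 0.1426
Total = 0.18334.
The ratio is 0.1426 / 0.015 (the normalizer cancels) = 9.5067.

9.5067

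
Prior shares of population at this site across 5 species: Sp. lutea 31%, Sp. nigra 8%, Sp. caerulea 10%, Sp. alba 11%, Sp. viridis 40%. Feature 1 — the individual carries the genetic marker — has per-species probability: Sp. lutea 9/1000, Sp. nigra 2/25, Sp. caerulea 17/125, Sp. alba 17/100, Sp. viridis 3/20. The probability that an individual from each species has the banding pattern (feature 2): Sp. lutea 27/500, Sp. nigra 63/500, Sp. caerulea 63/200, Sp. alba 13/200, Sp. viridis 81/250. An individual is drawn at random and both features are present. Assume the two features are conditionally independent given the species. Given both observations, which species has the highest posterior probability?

Compute prior × likelihood for every hypothesis:
  Sp. lutea: 0.31 × 0.009 × 0.054 = 0.00015066
  Sp. nigra: 0.08 × 0.08 × 0.126 = 0.0008064
  Sp. caerulea: 0.1 × 0.136 × 0.315 = 0.004284
  Sp. alba: 0.11 × 0.17 × 0.065 = 0.0012155
  Sp. viridis: 0.4 × 0.15 × 0.324 = 0.01944
Normalizing constant = 0.02589656.
Largest term belongs to Sp. viridis, so Sp. viridis is most probable.

Sp. viridis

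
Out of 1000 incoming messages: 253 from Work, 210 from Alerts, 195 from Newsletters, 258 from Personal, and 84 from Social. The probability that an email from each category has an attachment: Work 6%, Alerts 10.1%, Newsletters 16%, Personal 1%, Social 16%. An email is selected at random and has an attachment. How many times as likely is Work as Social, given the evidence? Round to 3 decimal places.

1.129

Prior × likelihood for each hypothesis:
  Work: 0.253 × 0.06 = 0.01518
  Alerts: 0.21 × 0.101 = 0.02121
  Newsletters: 0.195 × 0.16 = 0.0312
  Personal: 0.258 × 0.01 = 0.00258
  Social: 0.084 × 0.16 = 0.01344
Sum = 0.08361.
The ratio is 0.01518 / 0.01344 (the normalizer cancels) = 1.129.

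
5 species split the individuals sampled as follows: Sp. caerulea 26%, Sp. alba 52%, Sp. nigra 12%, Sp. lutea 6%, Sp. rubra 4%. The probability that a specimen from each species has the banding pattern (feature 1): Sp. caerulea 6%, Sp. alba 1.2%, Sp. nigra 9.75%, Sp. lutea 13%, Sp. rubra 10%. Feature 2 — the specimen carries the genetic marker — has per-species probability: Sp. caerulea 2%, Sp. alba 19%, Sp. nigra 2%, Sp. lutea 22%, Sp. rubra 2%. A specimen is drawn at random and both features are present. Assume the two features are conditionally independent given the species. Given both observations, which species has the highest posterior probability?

Sp. lutea

Unnormalized posteriors (prior × likelihood):
  Sp. caerulea: 0.26 × 0.06 × 0.02 = 0.000312
  Sp. alba: 0.52 × 0.012 × 0.19 = 0.0011856
  Sp. nigra: 0.12 × 0.0975 × 0.02 = 0.000234
  Sp. lutea: 0.06 × 0.13 × 0.22 = 0.001716
  Sp. rubra: 0.04 × 0.1 × 0.02 = 0.00008
Total = 0.0035276.
Largest term belongs to Sp. lutea, so Sp. lutea is most probable.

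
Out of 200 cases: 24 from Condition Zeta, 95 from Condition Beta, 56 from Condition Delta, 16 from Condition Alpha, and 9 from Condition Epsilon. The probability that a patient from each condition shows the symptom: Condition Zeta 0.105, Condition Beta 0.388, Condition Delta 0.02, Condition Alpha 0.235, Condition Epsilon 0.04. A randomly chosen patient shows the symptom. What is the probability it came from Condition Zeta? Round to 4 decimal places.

Prior × likelihood for each hypothesis:
  Condition Zeta: 0.12 × 0.105 = 0.0126
  Condition Beta: 0.475 × 0.388 = 0.1843
  Condition Delta: 0.28 × 0.02 = 0.0056
  Condition Alpha: 0.08 × 0.235 = 0.0188
  Condition Epsilon: 0.045 × 0.04 = 0.0018
Total = 0.2231.
P(Condition Zeta | evidence) = 0.0126 / 0.2231 ≈ 0.0565.

0.0565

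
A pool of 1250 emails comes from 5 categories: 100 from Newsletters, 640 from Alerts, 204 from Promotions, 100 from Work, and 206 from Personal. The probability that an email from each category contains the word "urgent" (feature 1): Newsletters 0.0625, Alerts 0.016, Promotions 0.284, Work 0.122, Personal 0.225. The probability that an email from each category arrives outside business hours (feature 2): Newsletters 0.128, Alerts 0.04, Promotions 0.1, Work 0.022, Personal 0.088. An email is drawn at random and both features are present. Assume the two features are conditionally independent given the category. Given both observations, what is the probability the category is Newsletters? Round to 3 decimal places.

Prior × likelihood for each hypothesis:
  Newsletters: 0.08 × 0.0625 × 0.128 = 0.00064
  Alerts: 0.512 × 0.016 × 0.04 = 0.00032768
  Promotions: 0.1632 × 0.284 × 0.1 = 0.00463488
  Work: 0.08 × 0.122 × 0.022 = 0.00021472
  Personal: 0.1648 × 0.225 × 0.088 = 0.00326304
Total = 0.00908032.
P(Newsletters | evidence) = 0.00064 / 0.00908032 ≈ 0.070.

0.070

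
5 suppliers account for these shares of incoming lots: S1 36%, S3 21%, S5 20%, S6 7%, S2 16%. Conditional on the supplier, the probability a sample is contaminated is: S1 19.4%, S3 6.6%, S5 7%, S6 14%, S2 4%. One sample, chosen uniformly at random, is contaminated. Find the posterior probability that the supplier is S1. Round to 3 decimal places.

Prior × likelihood for each hypothesis:
  S1: 0.36 × 0.194 = 0.06984
  S3: 0.21 × 0.066 = 0.01386
  S5: 0.2 × 0.07 = 0.014
  S6: 0.07 × 0.14 = 0.0098
  S2: 0.16 × 0.04 = 0.0064
Total = 0.1139.
P(S1 | evidence) = 0.06984 / 0.1139 ≈ 0.613.

0.613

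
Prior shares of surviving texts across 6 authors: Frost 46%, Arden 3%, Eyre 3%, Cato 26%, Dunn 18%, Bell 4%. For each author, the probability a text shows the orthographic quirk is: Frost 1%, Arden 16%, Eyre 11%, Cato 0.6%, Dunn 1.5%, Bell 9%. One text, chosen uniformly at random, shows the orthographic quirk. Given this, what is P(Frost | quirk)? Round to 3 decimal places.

Compute prior × likelihood for every hypothesis:
  Frost: 0.46 × 0.01 = 0.0046
  Arden: 0.03 × 0.16 = 0.0048
  Eyre: 0.03 × 0.11 = 0.0033
  Cato: 0.26 × 0.006 = 0.00156
  Dunn: 0.18 × 0.015 = 0.0027
  Bell: 0.04 × 0.09 = 0.0036
Normalizing constant = 0.02056.
P(Frost | evidence) = 0.0046 / 0.02056 ≈ 0.224.

0.224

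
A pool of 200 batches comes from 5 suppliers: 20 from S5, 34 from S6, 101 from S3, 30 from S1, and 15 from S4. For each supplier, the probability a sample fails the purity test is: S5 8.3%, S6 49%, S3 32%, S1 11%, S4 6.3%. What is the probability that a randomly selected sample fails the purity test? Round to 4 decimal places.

0.2744

By Bayes' rule, posterior ∝ prior × likelihood:
  S5: 0.1 × 0.083 = 0.0083
  S6: 0.17 × 0.49 = 0.0833
  S3: 0.505 × 0.32 = 0.1616
  S1: 0.15 × 0.11 = 0.0165
  S4: 0.075 × 0.063 = 0.004725
P(off-spec) = 0.0083 + 0.0833 + 0.1616 + 0.0165 + 0.004725 = 0.274425 → 0.2744.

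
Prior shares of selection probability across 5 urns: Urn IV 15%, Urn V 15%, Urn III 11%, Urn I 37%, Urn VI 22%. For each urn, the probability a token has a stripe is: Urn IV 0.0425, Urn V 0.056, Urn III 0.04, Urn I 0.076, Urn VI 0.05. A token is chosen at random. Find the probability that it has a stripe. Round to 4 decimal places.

0.0583

Compute prior × likelihood for every hypothesis:
  Urn IV: 0.15 × 0.0425 = 0.006375
  Urn V: 0.15 × 0.056 = 0.0084
  Urn III: 0.11 × 0.04 = 0.0044
  Urn I: 0.37 × 0.076 = 0.02812
  Urn VI: 0.22 × 0.05 = 0.011
P(striped) = 0.006375 + 0.0084 + 0.0044 + 0.02812 + 0.011 = 0.058295 → 0.0583.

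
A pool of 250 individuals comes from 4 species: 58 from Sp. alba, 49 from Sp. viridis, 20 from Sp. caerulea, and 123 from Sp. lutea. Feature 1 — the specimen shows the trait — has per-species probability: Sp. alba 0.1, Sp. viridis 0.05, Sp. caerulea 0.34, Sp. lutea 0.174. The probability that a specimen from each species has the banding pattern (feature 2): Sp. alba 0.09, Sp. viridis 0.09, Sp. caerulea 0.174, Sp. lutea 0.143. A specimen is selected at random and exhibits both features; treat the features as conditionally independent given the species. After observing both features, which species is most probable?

Sp. lutea

Compute prior × likelihood for every hypothesis:
  Sp. alba: 0.232 × 0.1 × 0.09 = 0.002088
  Sp. viridis: 0.196 × 0.05 × 0.09 = 0.000882
  Sp. caerulea: 0.08 × 0.34 × 0.174 = 0.0047328
  Sp. lutea: 0.492 × 0.174 × 0.143 = 0.012241944
Sum = 0.019944744.
Largest term belongs to Sp. lutea, so Sp. lutea is most probable.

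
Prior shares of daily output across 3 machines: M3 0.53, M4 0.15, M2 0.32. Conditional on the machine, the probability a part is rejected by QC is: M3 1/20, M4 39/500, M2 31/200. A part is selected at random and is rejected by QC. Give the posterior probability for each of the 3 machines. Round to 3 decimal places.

M3 0.302, M4 0.133, M2 0.565

Compute prior × likelihood for every hypothesis:
  M3: 0.53 × 0.05 = 0.0265
  M4: 0.15 × 0.078 = 0.0117
  M2: 0.32 × 0.155 = 0.0496
Total = 0.0878.
P(M3 | rejected) = 0.0265/0.0878 ≈ 0.302
P(M4 | rejected) = 0.0117/0.0878 ≈ 0.133
P(M2 | rejected) = 0.0496/0.0878 ≈ 0.565
(Check: 0.302+0.133+0.565 = 1.000.)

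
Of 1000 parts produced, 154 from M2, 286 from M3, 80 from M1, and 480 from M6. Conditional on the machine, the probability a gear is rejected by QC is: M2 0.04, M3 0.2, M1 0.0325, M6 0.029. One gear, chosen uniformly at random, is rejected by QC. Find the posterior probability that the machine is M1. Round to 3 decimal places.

0.033

By Bayes' rule, posterior ∝ prior × likelihood:
  M2: 0.154 × 0.04 = 0.00616
  M3: 0.286 × 0.2 = 0.0572
  M1: 0.08 × 0.0325 = 0.0026
  M6: 0.48 × 0.029 = 0.01392
Sum = 0.07988.
P(M1 | evidence) = 0.0026 / 0.07988 ≈ 0.033.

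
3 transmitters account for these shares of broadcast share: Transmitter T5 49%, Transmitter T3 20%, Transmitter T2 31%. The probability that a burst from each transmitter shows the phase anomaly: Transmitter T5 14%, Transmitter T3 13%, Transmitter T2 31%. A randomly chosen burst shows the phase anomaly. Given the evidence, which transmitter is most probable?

Transmitter T2

Compute prior × likelihood for every hypothesis:
  Transmitter T5: 0.49 × 0.14 = 0.0686
  Transmitter T3: 0.2 × 0.13 = 0.026
  Transmitter T2: 0.31 × 0.31 = 0.0961
Sum = 0.1907.
Largest term belongs to Transmitter T2, so Transmitter T2 is most probable.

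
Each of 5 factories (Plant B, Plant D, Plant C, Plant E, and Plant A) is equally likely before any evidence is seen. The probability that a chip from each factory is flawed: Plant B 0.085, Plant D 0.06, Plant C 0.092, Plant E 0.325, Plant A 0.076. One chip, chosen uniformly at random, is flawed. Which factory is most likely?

Plant E

Since the prior is uniform, the posterior is proportional to the likelihood:
  Plant B: 0.085
  Plant D: 0.06
  Plant C: 0.092
  Plant E: 0.325
  Plant A: 0.076
Sum = 0.638.
Largest term belongs to Plant E, so Plant E is most probable.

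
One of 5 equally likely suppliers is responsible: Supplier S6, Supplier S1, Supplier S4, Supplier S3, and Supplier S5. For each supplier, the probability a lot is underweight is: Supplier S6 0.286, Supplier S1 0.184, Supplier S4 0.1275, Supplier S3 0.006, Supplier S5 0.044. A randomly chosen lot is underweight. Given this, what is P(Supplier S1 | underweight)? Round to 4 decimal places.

0.2842

Since the prior is uniform, the posterior is proportional to the likelihood:
  Supplier S6: 0.286
  Supplier S1: 0.184
  Supplier S4: 0.1275
  Supplier S3: 0.006
  Supplier S5: 0.044
Sum = 0.6475.
P(Supplier S1 | evidence) = 0.184 / 0.6475 ≈ 0.2842.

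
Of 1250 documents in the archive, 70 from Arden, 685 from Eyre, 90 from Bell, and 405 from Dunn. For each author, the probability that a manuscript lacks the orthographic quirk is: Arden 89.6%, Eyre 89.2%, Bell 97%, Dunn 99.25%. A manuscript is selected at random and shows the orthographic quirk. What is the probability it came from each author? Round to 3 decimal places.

Arden 0.084, Eyre 0.850, Bell 0.031, Dunn 0.035

Taking complements, P(quirk | each) = Arden 0.104, Eyre 0.108, Bell 0.03, Dunn 0.0075.
Prior × likelihood for each hypothesis:
  Arden: 0.056 × 0.104 = 0.005824
  Eyre: 0.548 × 0.108 = 0.059184
  Bell: 0.072 × 0.03 = 0.00216
  Dunn: 0.324 × 0.0075 = 0.00243
Normalizing constant = 0.069598.
P(Arden | quirk) = 0.005824/0.069598 ≈ 0.084
P(Eyre | quirk) = 0.059184/0.069598 ≈ 0.850
P(Bell | quirk) = 0.00216/0.069598 ≈ 0.031
P(Dunn | quirk) = 0.00243/0.069598 ≈ 0.035
(Check: 0.084+0.850+0.031+0.035 = 1.000.)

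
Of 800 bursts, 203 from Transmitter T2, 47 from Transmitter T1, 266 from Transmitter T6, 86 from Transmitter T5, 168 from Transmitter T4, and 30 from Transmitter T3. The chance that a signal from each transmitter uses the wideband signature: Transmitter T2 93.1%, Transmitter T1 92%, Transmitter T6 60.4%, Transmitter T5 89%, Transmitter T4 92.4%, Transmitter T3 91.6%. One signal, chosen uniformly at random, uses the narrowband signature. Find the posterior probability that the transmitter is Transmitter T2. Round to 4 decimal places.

Taking complements, P(narrowband | each) = Transmitter T2 0.069, Transmitter T1 0.08, Transmitter T6 0.396, Transmitter T5 0.11, Transmitter T4 0.076, Transmitter T3 0.084.
Compute prior × likelihood for every hypothesis:
  Transmitter T2: 0.25375 × 0.069 = 0.01750875
  Transmitter T1: 0.05875 × 0.08 = 0.0047
  Transmitter T6: 0.3325 × 0.396 = 0.13167
  Transmitter T5: 0.1075 × 0.11 = 0.011825
  Transmitter T4: 0.21 × 0.076 = 0.01596
  Transmitter T3: 0.0375 × 0.084 = 0.00315
Sum = 0.18481375.
P(Transmitter T2 | evidence) = 0.01750875 / 0.18481375 ≈ 0.0947.

0.0947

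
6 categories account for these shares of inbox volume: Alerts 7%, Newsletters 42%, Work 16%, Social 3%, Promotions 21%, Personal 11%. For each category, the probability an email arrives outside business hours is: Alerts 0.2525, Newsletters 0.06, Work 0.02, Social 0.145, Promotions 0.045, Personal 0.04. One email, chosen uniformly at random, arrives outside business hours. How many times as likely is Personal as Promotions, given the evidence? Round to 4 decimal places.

By Bayes' rule, posterior ∝ prior × likelihood:
  Alerts: 0.07 × 0.2525 = 0.017675
  Newsletters: 0.42 × 0.06 = 0.0252
  Work: 0.16 × 0.02 = 0.0032
  Social: 0.03 × 0.145 = 0.00435
  Promotions: 0.21 × 0.045 = 0.00945
  Personal: 0.11 × 0.04 = 0.0044
Total = 0.064275.
The ratio is 0.0044 / 0.00945 (the normalizer cancels) = 0.4656.

0.4656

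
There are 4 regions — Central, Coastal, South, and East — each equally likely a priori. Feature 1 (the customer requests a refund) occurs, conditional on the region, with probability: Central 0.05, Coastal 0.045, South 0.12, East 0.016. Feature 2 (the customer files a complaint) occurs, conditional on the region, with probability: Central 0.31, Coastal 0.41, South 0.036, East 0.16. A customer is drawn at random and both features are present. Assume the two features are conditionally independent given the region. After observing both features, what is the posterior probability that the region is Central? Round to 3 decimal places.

0.380

Since the prior is uniform, the posterior is proportional to the likelihood:
  Central: 0.05 × 0.31 = 0.0155
  Coastal: 0.045 × 0.41 = 0.01845
  South: 0.12 × 0.036 = 0.00432
  East: 0.016 × 0.16 = 0.00256
Sum = 0.04083.
P(Central | evidence) = 0.0155 / 0.04083 ≈ 0.380.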